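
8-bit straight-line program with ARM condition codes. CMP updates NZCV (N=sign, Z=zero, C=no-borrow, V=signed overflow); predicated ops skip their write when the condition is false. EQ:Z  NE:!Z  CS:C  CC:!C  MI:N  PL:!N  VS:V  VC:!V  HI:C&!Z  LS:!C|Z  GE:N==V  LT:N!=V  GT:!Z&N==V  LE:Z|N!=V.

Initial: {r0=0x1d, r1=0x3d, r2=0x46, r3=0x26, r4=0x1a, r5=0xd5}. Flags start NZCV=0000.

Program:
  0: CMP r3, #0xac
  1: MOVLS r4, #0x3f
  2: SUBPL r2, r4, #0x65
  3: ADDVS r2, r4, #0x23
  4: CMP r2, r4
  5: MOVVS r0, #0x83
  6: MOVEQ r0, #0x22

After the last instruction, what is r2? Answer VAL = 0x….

VAL = 0xda

0: ✓ CMP  NZCV=0000
1: ✓ MOVLS  r4←0x3f
2: ✓ SUBPL  r2←0xda
3: · ADDVS
4: ✓ CMP  NZCV=1010
5: · MOVVS
6: · MOVEQ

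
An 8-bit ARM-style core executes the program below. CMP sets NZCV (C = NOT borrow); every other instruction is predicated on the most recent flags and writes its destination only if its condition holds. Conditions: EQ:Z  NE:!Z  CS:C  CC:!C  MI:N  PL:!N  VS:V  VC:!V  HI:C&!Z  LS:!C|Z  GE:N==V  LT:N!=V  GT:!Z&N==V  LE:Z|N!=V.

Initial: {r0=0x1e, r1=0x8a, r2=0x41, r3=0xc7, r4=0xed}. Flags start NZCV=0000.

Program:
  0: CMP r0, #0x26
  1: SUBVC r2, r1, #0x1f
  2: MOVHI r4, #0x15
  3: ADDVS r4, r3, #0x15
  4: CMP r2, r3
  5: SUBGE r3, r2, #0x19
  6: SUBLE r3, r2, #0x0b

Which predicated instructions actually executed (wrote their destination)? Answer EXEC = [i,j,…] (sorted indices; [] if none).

0: ✓ CMP  NZCV=1000
1: ✓ SUBVC  r2←0x6b
2: · MOVHI
3: · ADDVS
4: ✓ CMP  NZCV=1001
5: ✓ SUBGE  r3←0x52
6: · SUBLE

EXEC = [1,5]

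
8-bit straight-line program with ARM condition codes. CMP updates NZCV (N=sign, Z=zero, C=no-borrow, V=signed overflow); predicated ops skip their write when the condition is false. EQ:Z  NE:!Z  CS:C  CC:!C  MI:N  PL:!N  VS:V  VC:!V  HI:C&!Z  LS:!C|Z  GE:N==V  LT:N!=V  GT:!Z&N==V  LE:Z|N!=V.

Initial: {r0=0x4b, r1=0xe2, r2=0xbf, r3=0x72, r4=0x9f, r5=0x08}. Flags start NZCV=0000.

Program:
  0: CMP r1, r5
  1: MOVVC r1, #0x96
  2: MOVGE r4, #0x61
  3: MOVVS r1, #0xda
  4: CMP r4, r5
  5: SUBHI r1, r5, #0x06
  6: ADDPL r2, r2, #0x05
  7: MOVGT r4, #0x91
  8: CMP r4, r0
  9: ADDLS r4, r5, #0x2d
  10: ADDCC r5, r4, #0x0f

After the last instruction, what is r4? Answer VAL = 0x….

VAL = 0x9f

0: ✓ CMP  NZCV=1010
1: ✓ MOVVC  r1←0x96
2: · MOVGE
3: · MOVVS
4: ✓ CMP  NZCV=1010
5: ✓ SUBHI  r1←0x02
6: · ADDPL
7: · MOVGT
8: ✓ CMP  NZCV=0011
9: · ADDLS
10: · ADDCC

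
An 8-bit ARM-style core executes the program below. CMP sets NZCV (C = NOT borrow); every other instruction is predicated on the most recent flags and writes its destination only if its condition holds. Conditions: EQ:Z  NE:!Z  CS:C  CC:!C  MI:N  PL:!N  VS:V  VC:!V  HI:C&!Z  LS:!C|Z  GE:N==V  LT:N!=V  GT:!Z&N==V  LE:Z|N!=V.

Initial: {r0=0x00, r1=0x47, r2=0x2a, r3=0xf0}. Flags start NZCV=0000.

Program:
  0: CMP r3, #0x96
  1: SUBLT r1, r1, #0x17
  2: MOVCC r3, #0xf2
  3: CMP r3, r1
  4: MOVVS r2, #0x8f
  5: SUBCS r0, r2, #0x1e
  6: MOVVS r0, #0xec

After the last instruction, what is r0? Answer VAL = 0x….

[0] flags=0010 → (cmp)
[1] flags=0010 LT?F → skip
[2] flags=0010 CC?F → skip
[3] flags=1010 → (cmp)
[4] flags=1010 VS?F → skip
[5] flags=1010 CS?T → r0=0x0c
[6] flags=1010 VS?F → skip

VAL = 0x0c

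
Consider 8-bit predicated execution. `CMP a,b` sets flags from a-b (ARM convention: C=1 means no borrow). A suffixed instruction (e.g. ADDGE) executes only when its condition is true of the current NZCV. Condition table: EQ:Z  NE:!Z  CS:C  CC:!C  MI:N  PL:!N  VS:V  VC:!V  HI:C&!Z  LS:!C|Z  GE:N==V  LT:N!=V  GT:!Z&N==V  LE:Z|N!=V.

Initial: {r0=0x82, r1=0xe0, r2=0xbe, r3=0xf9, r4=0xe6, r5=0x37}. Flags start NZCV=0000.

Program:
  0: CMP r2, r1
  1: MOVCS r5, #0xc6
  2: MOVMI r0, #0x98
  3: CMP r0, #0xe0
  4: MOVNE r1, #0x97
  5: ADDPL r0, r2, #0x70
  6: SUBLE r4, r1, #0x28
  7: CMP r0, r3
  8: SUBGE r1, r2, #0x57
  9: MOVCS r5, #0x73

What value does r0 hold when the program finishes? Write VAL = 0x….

[0] flags=1000 → (cmp)
[1] flags=1000 CS?F → skip
[2] flags=1000 MI?T → r0=0x98
[3] flags=1000 → (cmp)
[4] flags=1000 NE?T → r1=0x97
[5] flags=1000 PL?F → skip
[6] flags=1000 LE?T → r4=0x6f
[7] flags=1000 → (cmp)
[8] flags=1000 GE?F → skip
[9] flags=1000 CS?F → skip

VAL = 0x98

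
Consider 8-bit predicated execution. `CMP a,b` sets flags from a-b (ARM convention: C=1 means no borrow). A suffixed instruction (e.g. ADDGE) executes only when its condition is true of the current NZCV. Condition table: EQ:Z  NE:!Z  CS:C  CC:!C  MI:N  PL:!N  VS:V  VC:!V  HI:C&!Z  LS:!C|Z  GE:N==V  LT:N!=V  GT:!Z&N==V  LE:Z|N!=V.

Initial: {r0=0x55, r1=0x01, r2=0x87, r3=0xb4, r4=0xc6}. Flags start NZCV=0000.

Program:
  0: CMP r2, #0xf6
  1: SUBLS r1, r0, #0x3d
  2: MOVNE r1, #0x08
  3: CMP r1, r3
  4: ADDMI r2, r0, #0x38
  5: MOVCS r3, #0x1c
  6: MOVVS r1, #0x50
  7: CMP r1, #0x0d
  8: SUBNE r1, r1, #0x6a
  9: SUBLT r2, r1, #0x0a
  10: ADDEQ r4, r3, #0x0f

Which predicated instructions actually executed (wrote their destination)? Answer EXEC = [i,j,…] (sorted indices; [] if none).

[0] flags=1000 → (cmp)
[1] flags=1000 LS?T → r1=0x18
[2] flags=1000 NE?T → r1=0x08
[3] flags=0000 → (cmp)
[4] flags=0000 MI?F → skip
[5] flags=0000 CS?F → skip
[6] flags=0000 VS?F → skip
[7] flags=1000 → (cmp)
[8] flags=1000 NE?T → r1=0x9e
[9] flags=1000 LT?T → r2=0x94
[10] flags=1000 EQ?F → skip

EXEC = [1,2,8,9]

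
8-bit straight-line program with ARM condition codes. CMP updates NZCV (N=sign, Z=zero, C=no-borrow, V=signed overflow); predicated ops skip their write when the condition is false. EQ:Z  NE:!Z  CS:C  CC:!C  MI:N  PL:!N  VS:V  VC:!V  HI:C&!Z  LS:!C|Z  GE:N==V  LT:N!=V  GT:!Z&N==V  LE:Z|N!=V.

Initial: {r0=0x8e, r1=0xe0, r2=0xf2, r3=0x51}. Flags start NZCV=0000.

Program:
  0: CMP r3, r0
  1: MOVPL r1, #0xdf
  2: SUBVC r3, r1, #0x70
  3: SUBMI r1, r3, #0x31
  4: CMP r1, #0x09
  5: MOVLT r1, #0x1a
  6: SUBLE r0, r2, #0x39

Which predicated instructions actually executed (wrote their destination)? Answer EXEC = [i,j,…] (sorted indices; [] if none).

[0] flags=1001 → (cmp)
[1] flags=1001 PL?F → skip
[2] flags=1001 VC?F → skip
[3] flags=1001 MI?T → r1=0x20
[4] flags=0010 → (cmp)
[5] flags=0010 LT?F → skip
[6] flags=0010 LE?F → skip

EXEC = [3]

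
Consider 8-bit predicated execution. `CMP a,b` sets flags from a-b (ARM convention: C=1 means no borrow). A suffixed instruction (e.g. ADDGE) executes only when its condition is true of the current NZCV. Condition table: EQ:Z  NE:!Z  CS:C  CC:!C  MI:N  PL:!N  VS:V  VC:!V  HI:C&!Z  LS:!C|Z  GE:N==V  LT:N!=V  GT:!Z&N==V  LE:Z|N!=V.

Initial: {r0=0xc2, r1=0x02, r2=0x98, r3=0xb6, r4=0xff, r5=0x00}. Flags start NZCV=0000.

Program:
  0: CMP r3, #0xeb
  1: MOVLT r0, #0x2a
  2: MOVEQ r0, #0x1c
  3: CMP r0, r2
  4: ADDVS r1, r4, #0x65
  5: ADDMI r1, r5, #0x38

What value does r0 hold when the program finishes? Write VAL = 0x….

VAL = 0x2a

0: ✓ CMP  NZCV=1000
1: ✓ MOVLT  r0←0x2a
2: · MOVEQ
3: ✓ CMP  NZCV=1001
4: ✓ ADDVS  r1←0x64
5: ✓ ADDMI  r1←0x38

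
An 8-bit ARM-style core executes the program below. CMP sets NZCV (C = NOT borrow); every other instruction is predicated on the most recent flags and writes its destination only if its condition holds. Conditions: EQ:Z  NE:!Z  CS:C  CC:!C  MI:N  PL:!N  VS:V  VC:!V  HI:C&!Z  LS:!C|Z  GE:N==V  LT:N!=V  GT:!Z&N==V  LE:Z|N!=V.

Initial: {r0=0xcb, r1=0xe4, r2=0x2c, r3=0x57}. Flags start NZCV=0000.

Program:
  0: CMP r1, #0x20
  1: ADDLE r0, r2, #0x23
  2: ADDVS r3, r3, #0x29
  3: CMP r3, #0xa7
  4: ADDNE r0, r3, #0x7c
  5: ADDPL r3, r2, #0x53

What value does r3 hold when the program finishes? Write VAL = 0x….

VAL = 0x57

[0] flags=1010 → (cmp)
[1] flags=1010 LE?T → r0=0x4f
[2] flags=1010 VS?F → skip
[3] flags=1001 → (cmp)
[4] flags=1001 NE?T → r0=0xd3
[5] flags=1001 PL?F → skip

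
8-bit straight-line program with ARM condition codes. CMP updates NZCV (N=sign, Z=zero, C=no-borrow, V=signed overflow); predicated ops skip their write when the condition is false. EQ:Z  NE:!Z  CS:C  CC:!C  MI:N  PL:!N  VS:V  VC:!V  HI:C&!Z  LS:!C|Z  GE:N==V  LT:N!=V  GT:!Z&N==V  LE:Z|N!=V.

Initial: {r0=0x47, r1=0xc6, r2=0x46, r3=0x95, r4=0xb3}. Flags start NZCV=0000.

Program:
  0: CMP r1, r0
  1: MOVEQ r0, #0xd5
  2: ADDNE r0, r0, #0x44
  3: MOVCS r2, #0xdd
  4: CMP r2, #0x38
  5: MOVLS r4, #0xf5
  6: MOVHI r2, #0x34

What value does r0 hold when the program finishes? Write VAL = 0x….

0: ✓ CMP  NZCV=0011
1: · MOVEQ
2: ✓ ADDNE  r0←0x8b
3: ✓ MOVCS  r2←0xdd
4: ✓ CMP  NZCV=1010
5: · MOVLS
6: ✓ MOVHI  r2←0x34

VAL = 0x8b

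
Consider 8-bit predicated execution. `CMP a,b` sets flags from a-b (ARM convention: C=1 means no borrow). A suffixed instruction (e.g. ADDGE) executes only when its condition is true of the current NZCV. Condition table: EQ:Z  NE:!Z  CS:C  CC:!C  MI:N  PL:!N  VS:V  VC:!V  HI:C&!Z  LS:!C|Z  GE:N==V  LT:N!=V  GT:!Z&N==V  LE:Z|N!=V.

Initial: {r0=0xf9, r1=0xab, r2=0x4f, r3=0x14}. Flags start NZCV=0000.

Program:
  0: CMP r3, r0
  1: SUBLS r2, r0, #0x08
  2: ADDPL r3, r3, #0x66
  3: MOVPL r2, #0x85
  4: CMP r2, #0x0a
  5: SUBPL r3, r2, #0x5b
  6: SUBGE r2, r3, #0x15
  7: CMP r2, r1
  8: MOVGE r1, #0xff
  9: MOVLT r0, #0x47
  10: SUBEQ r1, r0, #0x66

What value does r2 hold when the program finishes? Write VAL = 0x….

[0] flags=0000 → (cmp)
[1] flags=0000 LS?T → r2=0xf1
[2] flags=0000 PL?T → r3=0x7a
[3] flags=0000 PL?T → r2=0x85
[4] flags=0011 → (cmp)
[5] flags=0011 PL?T → r3=0x2a
[6] flags=0011 GE?F → skip
[7] flags=1000 → (cmp)
[8] flags=1000 GE?F → skip
[9] flags=1000 LT?T → r0=0x47
[10] flags=1000 EQ?F → skip

VAL = 0x85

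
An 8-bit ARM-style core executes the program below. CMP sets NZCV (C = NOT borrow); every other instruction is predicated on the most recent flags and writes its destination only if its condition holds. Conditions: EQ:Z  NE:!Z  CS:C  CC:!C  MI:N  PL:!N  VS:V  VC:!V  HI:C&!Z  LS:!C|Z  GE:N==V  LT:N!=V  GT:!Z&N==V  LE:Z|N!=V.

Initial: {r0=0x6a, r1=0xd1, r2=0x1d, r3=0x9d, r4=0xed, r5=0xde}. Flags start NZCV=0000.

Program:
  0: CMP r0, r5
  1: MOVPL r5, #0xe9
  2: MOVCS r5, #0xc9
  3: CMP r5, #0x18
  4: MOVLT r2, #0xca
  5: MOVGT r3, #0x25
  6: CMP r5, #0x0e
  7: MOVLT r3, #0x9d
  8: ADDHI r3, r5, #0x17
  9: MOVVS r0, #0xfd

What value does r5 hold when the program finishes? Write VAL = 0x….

VAL = 0xde

0: ✓ CMP  NZCV=1001
1: · MOVPL
2: · MOVCS
3: ✓ CMP  NZCV=1010
4: ✓ MOVLT  r2←0xca
5: · MOVGT
6: ✓ CMP  NZCV=1010
7: ✓ MOVLT  r3←0x9d
8: ✓ ADDHI  r3←0xf5
9: · MOVVS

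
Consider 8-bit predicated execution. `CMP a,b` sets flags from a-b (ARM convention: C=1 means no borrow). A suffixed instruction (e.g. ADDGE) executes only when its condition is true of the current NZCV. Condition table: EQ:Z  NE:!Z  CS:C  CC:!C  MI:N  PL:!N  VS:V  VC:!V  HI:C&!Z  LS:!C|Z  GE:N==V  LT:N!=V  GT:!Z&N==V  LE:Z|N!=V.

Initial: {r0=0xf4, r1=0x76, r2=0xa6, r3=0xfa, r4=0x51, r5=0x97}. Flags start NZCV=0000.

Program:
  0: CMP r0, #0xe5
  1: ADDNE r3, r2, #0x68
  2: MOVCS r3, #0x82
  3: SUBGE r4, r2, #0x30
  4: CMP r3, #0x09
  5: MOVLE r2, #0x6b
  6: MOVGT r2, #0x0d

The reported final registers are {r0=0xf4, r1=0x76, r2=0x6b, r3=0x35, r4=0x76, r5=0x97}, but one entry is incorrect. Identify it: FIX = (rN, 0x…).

FIX = (r3, 0x82)

[0] flags=0010 → (cmp)
[1] flags=0010 NE?T → r3=0x0e
[2] flags=0010 CS?T → r3=0x82
[3] flags=0010 GE?T → r4=0x76
[4] flags=0011 → (cmp)
[5] flags=0011 LE?T → r2=0x6b
[6] flags=0011 GT?F → skip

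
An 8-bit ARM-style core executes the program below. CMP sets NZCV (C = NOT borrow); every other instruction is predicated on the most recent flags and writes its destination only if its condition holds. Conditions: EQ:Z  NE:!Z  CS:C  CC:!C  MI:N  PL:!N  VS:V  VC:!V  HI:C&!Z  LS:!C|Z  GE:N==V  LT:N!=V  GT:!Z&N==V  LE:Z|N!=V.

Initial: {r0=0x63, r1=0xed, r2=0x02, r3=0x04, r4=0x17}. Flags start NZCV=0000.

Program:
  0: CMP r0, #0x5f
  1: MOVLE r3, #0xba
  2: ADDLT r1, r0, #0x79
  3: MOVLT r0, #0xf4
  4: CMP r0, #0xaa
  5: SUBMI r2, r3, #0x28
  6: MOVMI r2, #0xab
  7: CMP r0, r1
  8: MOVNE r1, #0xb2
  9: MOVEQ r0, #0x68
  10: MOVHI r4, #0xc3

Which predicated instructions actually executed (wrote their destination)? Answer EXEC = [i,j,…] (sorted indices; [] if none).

EXEC = [5,6,8]

[0] flags=0010 → (cmp)
[1] flags=0010 LE?F → skip
[2] flags=0010 LT?F → skip
[3] flags=0010 LT?F → skip
[4] flags=1001 → (cmp)
[5] flags=1001 MI?T → r2=0xdc
[6] flags=1001 MI?T → r2=0xab
[7] flags=0000 → (cmp)
[8] flags=0000 NE?T → r1=0xb2
[9] flags=0000 EQ?F → skip
[10] flags=0000 HI?F → skip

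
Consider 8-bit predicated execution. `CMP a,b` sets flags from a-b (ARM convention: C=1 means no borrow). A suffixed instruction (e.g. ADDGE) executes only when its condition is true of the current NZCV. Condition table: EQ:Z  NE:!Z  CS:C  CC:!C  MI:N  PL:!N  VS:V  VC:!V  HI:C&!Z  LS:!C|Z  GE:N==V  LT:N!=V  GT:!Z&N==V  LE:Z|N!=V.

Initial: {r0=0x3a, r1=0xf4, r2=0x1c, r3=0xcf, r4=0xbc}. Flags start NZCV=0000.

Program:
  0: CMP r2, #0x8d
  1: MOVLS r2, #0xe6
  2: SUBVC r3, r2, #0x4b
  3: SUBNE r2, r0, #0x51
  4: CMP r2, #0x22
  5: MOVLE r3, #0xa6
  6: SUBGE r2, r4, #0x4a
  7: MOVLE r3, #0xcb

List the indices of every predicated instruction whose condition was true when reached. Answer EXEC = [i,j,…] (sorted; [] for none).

0: ✓ CMP  NZCV=1001
1: ✓ MOVLS  r2←0xe6
2: · SUBVC
3: ✓ SUBNE  r2←0xe9
4: ✓ CMP  NZCV=1010
5: ✓ MOVLE  r3←0xa6
6: · SUBGE
7: ✓ MOVLE  r3←0xcb

EXEC = [1,3,5,7]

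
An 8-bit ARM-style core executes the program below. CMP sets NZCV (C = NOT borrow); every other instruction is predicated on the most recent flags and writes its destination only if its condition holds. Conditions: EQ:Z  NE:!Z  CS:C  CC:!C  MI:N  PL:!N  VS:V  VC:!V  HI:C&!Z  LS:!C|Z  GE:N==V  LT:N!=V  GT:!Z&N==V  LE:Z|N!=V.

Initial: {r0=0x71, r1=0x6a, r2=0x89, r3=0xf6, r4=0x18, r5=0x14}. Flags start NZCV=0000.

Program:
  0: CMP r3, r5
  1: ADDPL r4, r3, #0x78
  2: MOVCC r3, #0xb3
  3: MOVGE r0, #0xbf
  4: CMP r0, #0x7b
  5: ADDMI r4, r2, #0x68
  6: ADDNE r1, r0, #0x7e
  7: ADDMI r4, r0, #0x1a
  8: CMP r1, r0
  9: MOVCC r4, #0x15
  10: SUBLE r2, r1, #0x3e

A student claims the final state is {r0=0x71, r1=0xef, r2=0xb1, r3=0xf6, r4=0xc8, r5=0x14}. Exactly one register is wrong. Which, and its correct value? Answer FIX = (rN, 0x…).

FIX = (r4, 0x8b)

[0] flags=1010 → (cmp)
[1] flags=1010 PL?F → skip
[2] flags=1010 CC?F → skip
[3] flags=1010 GE?F → skip
[4] flags=1000 → (cmp)
[5] flags=1000 MI?T → r4=0xf1
[6] flags=1000 NE?T → r1=0xef
[7] flags=1000 MI?T → r4=0x8b
[8] flags=0011 → (cmp)
[9] flags=0011 CC?F → skip
[10] flags=0011 LE?T → r2=0xb1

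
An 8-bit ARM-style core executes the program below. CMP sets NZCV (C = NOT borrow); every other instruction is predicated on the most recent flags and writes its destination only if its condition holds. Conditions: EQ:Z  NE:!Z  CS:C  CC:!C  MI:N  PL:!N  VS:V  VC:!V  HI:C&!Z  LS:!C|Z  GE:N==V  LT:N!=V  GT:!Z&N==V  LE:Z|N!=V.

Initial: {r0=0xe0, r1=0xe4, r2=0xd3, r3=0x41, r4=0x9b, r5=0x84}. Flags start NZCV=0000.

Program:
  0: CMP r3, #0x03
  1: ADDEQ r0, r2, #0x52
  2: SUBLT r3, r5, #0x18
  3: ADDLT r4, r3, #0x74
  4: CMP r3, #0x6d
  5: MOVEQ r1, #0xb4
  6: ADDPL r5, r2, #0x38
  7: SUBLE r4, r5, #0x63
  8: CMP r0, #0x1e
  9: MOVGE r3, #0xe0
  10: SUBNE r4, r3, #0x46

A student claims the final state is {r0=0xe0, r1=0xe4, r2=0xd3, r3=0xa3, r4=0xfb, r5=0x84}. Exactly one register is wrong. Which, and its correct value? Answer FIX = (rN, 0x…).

FIX = (r3, 0x41)

[0] flags=0010 → (cmp)
[1] flags=0010 EQ?F → skip
[2] flags=0010 LT?F → skip
[3] flags=0010 LT?F → skip
[4] flags=1000 → (cmp)
[5] flags=1000 EQ?F → skip
[6] flags=1000 PL?F → skip
[7] flags=1000 LE?T → r4=0x21
[8] flags=1010 → (cmp)
[9] flags=1010 GE?F → skip
[10] flags=1010 NE?T → r4=0xfb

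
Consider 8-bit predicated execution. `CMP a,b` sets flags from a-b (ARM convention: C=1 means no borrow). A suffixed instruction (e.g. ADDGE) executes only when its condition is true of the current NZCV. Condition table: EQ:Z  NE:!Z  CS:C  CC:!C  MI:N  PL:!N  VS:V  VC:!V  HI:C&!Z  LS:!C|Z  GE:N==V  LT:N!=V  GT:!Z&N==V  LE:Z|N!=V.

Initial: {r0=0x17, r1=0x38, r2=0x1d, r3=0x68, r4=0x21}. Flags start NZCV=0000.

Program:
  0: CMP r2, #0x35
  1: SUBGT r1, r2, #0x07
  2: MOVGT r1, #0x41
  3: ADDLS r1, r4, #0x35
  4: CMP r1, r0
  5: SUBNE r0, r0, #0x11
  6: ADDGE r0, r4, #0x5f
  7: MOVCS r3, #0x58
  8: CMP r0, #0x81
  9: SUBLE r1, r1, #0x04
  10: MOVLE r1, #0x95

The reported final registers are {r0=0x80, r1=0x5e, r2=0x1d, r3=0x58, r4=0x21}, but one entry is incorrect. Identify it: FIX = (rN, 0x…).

0: ✓ CMP  NZCV=1000
1: · SUBGT
2: · MOVGT
3: ✓ ADDLS  r1←0x56
4: ✓ CMP  NZCV=0010
5: ✓ SUBNE  r0←0x06
6: ✓ ADDGE  r0←0x80
7: ✓ MOVCS  r3←0x58
8: ✓ CMP  NZCV=1000
9: ✓ SUBLE  r1←0x52
10: ✓ MOVLE  r1←0x95

FIX = (r1, 0x95)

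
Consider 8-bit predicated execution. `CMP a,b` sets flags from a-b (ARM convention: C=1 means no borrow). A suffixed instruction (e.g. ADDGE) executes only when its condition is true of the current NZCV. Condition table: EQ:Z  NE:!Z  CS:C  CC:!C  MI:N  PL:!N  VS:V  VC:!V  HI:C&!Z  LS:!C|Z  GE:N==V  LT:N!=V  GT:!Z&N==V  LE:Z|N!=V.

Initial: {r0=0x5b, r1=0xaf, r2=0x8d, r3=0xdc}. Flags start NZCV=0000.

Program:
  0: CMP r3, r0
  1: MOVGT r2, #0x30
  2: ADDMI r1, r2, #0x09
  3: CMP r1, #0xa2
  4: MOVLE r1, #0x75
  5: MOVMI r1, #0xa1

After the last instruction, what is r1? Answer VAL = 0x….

0: ✓ CMP  NZCV=1010
1: · MOVGT
2: ✓ ADDMI  r1←0x96
3: ✓ CMP  NZCV=1000
4: ✓ MOVLE  r1←0x75
5: ✓ MOVMI  r1←0xa1

VAL = 0xa1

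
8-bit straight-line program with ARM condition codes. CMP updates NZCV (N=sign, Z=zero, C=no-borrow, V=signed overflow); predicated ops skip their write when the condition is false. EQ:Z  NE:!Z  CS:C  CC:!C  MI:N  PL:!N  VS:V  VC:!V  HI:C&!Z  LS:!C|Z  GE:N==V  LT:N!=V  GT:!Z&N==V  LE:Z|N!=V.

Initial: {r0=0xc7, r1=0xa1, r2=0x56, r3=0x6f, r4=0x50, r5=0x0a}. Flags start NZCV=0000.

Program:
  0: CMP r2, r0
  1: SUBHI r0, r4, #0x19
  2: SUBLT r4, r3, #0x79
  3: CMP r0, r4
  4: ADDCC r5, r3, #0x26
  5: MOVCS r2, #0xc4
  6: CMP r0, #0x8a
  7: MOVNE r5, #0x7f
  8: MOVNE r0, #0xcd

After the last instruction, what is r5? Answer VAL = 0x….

VAL = 0x7f

0: ✓ CMP  NZCV=1001
1: · SUBHI
2: · SUBLT
3: ✓ CMP  NZCV=0011
4: · ADDCC
5: ✓ MOVCS  r2←0xc4
6: ✓ CMP  NZCV=0010
7: ✓ MOVNE  r5←0x7f
8: ✓ MOVNE  r0←0xcd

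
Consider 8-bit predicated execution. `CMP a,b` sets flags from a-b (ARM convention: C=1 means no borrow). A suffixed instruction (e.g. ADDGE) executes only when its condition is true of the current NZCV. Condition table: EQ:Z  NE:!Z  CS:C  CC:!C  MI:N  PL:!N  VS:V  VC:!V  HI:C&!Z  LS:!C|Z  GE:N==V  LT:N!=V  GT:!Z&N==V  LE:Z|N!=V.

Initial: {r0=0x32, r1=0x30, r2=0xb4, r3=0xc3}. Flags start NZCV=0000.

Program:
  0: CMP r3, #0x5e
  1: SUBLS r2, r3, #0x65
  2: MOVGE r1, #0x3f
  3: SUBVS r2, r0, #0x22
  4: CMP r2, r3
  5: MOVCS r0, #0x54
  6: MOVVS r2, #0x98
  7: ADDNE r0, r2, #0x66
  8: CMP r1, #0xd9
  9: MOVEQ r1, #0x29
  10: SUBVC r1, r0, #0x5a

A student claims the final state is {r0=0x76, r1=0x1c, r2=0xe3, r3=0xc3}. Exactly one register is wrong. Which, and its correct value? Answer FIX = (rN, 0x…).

FIX = (r2, 0x10)

0: ✓ CMP  NZCV=0011
1: · SUBLS
2: · MOVGE
3: ✓ SUBVS  r2←0x10
4: ✓ CMP  NZCV=0000
5: · MOVCS
6: · MOVVS
7: ✓ ADDNE  r0←0x76
8: ✓ CMP  NZCV=0000
9: · MOVEQ
10: ✓ SUBVC  r1←0x1c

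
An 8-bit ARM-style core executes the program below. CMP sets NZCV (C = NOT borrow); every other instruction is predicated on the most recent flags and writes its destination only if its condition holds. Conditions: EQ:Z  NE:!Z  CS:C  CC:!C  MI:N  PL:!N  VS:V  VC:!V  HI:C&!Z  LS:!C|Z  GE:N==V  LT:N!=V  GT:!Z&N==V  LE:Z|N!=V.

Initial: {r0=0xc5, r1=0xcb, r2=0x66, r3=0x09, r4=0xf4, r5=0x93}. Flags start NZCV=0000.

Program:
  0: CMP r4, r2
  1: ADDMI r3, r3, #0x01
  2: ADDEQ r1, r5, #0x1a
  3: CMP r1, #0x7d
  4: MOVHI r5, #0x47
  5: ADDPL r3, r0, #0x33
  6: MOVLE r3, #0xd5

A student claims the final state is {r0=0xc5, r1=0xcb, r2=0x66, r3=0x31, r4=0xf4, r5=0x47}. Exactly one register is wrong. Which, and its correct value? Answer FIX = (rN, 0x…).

FIX = (r3, 0xd5)

[0] flags=1010 → (cmp)
[1] flags=1010 MI?T → r3=0x0a
[2] flags=1010 EQ?F → skip
[3] flags=0011 → (cmp)
[4] flags=0011 HI?T → r5=0x47
[5] flags=0011 PL?T → r3=0xf8
[6] flags=0011 LE?T → r3=0xd5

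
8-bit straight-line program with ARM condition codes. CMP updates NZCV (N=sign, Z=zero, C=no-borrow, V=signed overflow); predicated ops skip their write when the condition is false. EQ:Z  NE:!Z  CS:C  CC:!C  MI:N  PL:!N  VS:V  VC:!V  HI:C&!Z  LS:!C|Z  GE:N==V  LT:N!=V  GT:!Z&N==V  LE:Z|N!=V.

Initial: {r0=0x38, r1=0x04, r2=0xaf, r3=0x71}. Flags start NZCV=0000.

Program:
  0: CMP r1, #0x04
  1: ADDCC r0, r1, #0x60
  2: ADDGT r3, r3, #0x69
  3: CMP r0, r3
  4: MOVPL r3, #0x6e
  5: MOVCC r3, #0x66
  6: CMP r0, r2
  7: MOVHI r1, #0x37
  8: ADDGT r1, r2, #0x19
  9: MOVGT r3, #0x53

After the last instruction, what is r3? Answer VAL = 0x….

0: ✓ CMP  NZCV=0110
1: · ADDCC
2: · ADDGT
3: ✓ CMP  NZCV=1000
4: · MOVPL
5: ✓ MOVCC  r3←0x66
6: ✓ CMP  NZCV=1001
7: · MOVHI
8: ✓ ADDGT  r1←0xc8
9: ✓ MOVGT  r3←0x53

VAL = 0x53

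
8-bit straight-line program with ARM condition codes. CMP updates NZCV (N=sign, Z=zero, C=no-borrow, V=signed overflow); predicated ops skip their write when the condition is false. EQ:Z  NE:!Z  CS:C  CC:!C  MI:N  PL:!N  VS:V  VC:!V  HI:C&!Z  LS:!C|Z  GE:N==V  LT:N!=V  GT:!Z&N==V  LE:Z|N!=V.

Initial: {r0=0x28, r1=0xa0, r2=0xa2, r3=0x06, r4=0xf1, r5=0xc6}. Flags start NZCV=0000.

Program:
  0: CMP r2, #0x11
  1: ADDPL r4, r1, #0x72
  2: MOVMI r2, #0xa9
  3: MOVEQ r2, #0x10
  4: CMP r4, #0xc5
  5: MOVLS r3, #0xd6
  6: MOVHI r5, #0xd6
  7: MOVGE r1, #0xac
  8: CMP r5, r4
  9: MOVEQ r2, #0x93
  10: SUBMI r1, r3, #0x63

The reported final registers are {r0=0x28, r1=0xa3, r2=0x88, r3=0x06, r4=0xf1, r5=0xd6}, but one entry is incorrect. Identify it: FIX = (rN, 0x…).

[0] flags=1010 → (cmp)
[1] flags=1010 PL?F → skip
[2] flags=1010 MI?T → r2=0xa9
[3] flags=1010 EQ?F → skip
[4] flags=0010 → (cmp)
[5] flags=0010 LS?F → skip
[6] flags=0010 HI?T → r5=0xd6
[7] flags=0010 GE?T → r1=0xac
[8] flags=1000 → (cmp)
[9] flags=1000 EQ?F → skip
[10] flags=1000 MI?T → r1=0xa3

FIX = (r2, 0xa9)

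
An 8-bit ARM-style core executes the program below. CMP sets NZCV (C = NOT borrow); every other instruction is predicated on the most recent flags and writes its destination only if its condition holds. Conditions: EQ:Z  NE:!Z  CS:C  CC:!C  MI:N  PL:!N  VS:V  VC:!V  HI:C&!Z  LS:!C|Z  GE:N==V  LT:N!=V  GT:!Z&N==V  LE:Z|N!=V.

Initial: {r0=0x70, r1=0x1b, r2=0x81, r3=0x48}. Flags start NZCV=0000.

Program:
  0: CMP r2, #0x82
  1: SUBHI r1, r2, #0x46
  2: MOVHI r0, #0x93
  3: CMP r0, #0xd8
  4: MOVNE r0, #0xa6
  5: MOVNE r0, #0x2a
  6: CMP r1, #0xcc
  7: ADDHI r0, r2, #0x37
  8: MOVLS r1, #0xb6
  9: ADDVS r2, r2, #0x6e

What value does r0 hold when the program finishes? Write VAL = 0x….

0: ✓ CMP  NZCV=1000
1: · SUBHI
2: · MOVHI
3: ✓ CMP  NZCV=1001
4: ✓ MOVNE  r0←0xa6
5: ✓ MOVNE  r0←0x2a
6: ✓ CMP  NZCV=0000
7: · ADDHI
8: ✓ MOVLS  r1←0xb6
9: · ADDVS

VAL = 0x2a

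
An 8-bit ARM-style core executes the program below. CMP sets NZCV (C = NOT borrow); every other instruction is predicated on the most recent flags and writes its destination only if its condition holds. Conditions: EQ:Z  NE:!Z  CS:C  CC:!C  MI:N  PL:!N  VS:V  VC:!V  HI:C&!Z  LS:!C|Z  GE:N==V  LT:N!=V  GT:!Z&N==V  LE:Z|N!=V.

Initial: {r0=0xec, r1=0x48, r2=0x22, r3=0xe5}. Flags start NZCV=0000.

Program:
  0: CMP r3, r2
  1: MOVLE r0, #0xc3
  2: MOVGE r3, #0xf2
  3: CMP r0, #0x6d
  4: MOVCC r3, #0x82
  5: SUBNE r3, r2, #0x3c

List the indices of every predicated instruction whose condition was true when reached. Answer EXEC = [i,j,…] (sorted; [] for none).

[0] flags=1010 → (cmp)
[1] flags=1010 LE?T → r0=0xc3
[2] flags=1010 GE?F → skip
[3] flags=0011 → (cmp)
[4] flags=0011 CC?F → skip
[5] flags=0011 NE?T → r3=0xe6

EXEC = [1,5]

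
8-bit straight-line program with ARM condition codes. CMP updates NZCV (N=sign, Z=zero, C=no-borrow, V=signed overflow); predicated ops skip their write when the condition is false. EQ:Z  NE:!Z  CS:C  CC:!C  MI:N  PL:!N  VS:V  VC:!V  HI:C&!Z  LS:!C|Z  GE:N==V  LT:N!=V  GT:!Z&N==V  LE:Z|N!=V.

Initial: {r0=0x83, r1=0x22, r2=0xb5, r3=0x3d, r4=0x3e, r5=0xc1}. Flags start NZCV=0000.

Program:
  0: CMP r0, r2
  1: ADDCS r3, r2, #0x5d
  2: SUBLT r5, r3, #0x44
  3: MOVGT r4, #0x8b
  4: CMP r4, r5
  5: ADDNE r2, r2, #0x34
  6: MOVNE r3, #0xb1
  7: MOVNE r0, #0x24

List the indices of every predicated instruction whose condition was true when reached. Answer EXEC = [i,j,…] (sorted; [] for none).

EXEC = [2,5,6,7]

0: ✓ CMP  NZCV=1000
1: · ADDCS
2: ✓ SUBLT  r5←0xf9
3: · MOVGT
4: ✓ CMP  NZCV=0000
5: ✓ ADDNE  r2←0xe9
6: ✓ MOVNE  r3←0xb1
7: ✓ MOVNE  r0←0x24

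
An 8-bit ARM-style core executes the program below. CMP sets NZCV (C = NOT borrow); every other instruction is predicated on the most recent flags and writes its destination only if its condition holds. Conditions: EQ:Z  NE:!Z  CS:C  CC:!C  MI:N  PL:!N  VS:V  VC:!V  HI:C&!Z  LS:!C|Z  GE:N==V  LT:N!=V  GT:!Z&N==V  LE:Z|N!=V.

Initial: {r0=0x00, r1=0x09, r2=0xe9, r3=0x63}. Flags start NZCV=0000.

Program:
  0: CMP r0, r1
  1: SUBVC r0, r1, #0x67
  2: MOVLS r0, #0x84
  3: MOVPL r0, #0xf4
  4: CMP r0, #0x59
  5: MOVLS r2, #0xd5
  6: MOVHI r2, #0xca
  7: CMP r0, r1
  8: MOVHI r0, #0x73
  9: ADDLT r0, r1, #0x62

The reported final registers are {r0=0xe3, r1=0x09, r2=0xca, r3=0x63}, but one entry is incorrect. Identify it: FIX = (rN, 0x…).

FIX = (r0, 0x6b)

0: ✓ CMP  NZCV=1000
1: ✓ SUBVC  r0←0xa2
2: ✓ MOVLS  r0←0x84
3: · MOVPL
4: ✓ CMP  NZCV=0011
5: · MOVLS
6: ✓ MOVHI  r2←0xca
7: ✓ CMP  NZCV=0011
8: ✓ MOVHI  r0←0x73
9: ✓ ADDLT  r0←0x6b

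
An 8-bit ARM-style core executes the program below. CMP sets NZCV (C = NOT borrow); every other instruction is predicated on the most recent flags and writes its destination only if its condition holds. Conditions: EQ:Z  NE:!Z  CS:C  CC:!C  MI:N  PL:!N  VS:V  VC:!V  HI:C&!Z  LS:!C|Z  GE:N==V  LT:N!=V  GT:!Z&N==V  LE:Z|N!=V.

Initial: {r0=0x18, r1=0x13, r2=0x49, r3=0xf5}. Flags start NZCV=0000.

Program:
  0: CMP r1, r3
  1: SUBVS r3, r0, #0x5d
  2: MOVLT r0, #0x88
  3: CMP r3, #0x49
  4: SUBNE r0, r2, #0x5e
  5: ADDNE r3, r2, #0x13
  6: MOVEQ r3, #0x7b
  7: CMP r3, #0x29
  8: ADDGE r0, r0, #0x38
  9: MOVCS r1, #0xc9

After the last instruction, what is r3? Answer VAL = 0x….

0: ✓ CMP  NZCV=0000
1: · SUBVS
2: · MOVLT
3: ✓ CMP  NZCV=1010
4: ✓ SUBNE  r0←0xeb
5: ✓ ADDNE  r3←0x5c
6: · MOVEQ
7: ✓ CMP  NZCV=0010
8: ✓ ADDGE  r0←0x23
9: ✓ MOVCS  r1←0xc9

VAL = 0x5c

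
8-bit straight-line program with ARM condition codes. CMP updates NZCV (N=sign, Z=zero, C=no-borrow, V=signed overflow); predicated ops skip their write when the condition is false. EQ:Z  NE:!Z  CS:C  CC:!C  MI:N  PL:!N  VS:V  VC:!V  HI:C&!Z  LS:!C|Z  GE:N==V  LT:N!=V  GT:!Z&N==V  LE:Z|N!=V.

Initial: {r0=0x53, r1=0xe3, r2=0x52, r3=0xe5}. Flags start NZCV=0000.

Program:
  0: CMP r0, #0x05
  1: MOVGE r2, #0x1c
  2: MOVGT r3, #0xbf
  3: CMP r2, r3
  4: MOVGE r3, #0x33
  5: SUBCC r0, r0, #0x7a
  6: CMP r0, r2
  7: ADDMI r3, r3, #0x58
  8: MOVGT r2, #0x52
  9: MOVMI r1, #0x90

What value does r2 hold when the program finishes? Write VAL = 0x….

0: ✓ CMP  NZCV=0010
1: ✓ MOVGE  r2←0x1c
2: ✓ MOVGT  r3←0xbf
3: ✓ CMP  NZCV=0000
4: ✓ MOVGE  r3←0x33
5: ✓ SUBCC  r0←0xd9
6: ✓ CMP  NZCV=1010
7: ✓ ADDMI  r3←0x8b
8: · MOVGT
9: ✓ MOVMI  r1←0x90

VAL = 0x1c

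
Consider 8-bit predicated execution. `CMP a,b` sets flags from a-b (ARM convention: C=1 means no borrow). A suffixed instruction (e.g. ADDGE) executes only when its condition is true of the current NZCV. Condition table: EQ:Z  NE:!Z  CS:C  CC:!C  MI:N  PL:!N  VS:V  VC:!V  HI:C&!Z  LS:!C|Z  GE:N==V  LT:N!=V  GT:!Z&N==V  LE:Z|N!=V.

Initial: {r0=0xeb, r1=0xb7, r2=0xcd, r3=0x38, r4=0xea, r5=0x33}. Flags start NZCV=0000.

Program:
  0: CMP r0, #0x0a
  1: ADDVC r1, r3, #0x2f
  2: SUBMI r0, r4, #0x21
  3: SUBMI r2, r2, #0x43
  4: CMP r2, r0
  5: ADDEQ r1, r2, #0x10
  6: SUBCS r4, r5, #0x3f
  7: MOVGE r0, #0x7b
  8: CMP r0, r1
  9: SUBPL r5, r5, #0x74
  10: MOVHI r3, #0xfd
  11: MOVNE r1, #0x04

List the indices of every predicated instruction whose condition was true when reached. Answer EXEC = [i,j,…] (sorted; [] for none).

[0] flags=1010 → (cmp)
[1] flags=1010 VC?T → r1=0x67
[2] flags=1010 MI?T → r0=0xc9
[3] flags=1010 MI?T → r2=0x8a
[4] flags=1000 → (cmp)
[5] flags=1000 EQ?F → skip
[6] flags=1000 CS?F → skip
[7] flags=1000 GE?F → skip
[8] flags=0011 → (cmp)
[9] flags=0011 PL?T → r5=0xbf
[10] flags=0011 HI?T → r3=0xfd
[11] flags=0011 NE?T → r1=0x04

EXEC = [1,2,3,9,10,11]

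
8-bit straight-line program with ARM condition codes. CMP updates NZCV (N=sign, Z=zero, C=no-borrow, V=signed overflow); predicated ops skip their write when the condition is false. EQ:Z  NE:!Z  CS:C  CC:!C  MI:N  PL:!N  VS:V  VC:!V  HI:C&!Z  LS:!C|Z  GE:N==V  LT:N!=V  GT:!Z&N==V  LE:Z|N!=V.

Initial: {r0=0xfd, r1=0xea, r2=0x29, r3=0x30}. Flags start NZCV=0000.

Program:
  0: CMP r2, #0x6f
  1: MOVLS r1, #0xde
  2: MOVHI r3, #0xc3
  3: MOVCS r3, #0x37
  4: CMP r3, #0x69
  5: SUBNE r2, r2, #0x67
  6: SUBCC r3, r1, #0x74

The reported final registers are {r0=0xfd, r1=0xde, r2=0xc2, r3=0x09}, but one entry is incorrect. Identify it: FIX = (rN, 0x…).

0: ✓ CMP  NZCV=1000
1: ✓ MOVLS  r1←0xde
2: · MOVHI
3: · MOVCS
4: ✓ CMP  NZCV=1000
5: ✓ SUBNE  r2←0xc2
6: ✓ SUBCC  r3←0x6a

FIX = (r3, 0x6a)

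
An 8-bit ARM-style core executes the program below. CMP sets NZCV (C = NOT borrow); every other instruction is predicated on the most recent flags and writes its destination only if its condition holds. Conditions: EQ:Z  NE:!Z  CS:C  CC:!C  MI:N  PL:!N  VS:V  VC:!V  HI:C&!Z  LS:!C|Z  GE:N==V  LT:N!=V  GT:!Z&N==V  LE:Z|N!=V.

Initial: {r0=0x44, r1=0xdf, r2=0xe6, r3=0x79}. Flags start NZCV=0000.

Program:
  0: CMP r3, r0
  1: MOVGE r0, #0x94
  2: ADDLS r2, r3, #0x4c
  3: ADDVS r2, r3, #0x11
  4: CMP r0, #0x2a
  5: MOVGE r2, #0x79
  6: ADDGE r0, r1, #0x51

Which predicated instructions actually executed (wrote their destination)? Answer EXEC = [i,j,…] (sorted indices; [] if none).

EXEC = [1]

[0] flags=0010 → (cmp)
[1] flags=0010 GE?T → r0=0x94
[2] flags=0010 LS?F → skip
[3] flags=0010 VS?F → skip
[4] flags=0011 → (cmp)
[5] flags=0011 GE?F → skip
[6] flags=0011 GE?F → skip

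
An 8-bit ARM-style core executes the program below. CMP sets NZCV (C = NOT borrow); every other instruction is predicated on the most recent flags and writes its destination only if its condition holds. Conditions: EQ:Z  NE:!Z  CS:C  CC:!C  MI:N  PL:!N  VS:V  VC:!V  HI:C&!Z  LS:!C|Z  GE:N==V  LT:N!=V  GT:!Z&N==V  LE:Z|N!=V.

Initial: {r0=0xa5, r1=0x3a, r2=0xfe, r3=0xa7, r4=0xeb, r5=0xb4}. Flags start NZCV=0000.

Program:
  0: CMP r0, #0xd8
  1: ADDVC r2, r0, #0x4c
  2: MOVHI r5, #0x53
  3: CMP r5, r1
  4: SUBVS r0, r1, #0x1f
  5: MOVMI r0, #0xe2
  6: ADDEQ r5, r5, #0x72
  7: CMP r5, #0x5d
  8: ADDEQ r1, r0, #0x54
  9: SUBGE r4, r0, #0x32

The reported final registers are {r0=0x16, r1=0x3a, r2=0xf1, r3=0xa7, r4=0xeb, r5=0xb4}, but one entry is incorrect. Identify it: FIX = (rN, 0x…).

[0] flags=1000 → (cmp)
[1] flags=1000 VC?T → r2=0xf1
[2] flags=1000 HI?F → skip
[3] flags=0011 → (cmp)
[4] flags=0011 VS?T → r0=0x1b
[5] flags=0011 MI?F → skip
[6] flags=0011 EQ?F → skip
[7] flags=0011 → (cmp)
[8] flags=0011 EQ?F → skip
[9] flags=0011 GE?F → skip

FIX = (r0, 0x1b)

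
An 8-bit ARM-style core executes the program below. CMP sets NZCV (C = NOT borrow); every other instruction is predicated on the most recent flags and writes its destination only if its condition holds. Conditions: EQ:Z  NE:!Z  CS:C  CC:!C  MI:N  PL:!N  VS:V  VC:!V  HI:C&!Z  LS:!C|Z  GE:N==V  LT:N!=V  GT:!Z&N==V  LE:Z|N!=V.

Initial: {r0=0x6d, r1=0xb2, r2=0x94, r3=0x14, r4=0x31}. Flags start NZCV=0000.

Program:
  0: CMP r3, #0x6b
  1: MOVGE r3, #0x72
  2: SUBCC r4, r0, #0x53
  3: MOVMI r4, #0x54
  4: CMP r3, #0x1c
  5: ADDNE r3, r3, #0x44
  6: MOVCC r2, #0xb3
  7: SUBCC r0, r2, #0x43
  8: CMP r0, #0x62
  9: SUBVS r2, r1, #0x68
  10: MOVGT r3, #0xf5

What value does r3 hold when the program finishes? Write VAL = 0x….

VAL = 0xf5

[0] flags=1000 → (cmp)
[1] flags=1000 GE?F → skip
[2] flags=1000 CC?T → r4=0x1a
[3] flags=1000 MI?T → r4=0x54
[4] flags=1000 → (cmp)
[5] flags=1000 NE?T → r3=0x58
[6] flags=1000 CC?T → r2=0xb3
[7] flags=1000 CC?T → r0=0x70
[8] flags=0010 → (cmp)
[9] flags=0010 VS?F → skip
[10] flags=0010 GT?T → r3=0xf5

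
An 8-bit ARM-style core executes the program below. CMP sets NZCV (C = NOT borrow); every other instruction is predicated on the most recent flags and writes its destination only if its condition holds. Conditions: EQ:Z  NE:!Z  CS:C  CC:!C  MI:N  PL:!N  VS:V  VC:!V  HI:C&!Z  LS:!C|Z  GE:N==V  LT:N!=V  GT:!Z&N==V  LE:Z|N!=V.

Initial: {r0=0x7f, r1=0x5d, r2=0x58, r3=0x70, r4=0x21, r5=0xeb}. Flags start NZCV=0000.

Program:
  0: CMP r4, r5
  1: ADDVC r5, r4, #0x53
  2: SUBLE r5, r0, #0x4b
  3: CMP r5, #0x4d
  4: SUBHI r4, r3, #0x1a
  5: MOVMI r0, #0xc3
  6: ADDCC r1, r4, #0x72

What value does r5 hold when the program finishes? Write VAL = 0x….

VAL = 0x74

[0] flags=0000 → (cmp)
[1] flags=0000 VC?T → r5=0x74
[2] flags=0000 LE?F → skip
[3] flags=0010 → (cmp)
[4] flags=0010 HI?T → r4=0x56
[5] flags=0010 MI?F → skip
[6] flags=0010 CC?F → skip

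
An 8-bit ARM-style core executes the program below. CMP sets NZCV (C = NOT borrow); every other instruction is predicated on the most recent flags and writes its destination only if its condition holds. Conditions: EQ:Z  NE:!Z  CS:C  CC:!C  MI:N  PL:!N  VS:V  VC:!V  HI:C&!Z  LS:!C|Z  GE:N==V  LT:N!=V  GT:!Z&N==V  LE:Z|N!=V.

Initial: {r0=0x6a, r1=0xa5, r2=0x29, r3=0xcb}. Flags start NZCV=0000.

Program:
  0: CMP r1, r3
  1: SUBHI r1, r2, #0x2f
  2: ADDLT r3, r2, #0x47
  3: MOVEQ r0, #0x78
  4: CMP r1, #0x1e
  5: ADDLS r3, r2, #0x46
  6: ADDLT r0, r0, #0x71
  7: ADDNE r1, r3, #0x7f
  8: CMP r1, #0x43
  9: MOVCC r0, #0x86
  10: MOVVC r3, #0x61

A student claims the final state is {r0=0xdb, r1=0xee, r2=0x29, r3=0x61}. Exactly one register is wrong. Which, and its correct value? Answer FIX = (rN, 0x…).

0: ✓ CMP  NZCV=1000
1: · SUBHI
2: ✓ ADDLT  r3←0x70
3: · MOVEQ
4: ✓ CMP  NZCV=1010
5: · ADDLS
6: ✓ ADDLT  r0←0xdb
7: ✓ ADDNE  r1←0xef
8: ✓ CMP  NZCV=1010
9: · MOVCC
10: ✓ MOVVC  r3←0x61

FIX = (r1, 0xef)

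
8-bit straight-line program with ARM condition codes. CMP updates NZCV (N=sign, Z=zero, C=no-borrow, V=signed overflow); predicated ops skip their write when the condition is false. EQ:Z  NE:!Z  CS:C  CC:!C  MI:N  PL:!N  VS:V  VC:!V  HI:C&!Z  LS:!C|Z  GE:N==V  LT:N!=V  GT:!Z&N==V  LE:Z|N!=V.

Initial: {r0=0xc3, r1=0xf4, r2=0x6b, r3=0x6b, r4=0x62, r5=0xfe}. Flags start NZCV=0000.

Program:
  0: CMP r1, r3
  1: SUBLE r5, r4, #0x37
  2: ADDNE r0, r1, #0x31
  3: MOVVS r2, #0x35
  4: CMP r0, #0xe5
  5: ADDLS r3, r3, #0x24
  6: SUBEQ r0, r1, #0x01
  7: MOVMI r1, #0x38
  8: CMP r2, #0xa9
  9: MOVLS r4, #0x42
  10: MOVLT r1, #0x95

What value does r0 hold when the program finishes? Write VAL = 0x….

VAL = 0x25

[0] flags=1010 → (cmp)
[1] flags=1010 LE?T → r5=0x2b
[2] flags=1010 NE?T → r0=0x25
[3] flags=1010 VS?F → skip
[4] flags=0000 → (cmp)
[5] flags=0000 LS?T → r3=0x8f
[6] flags=0000 EQ?F → skip
[7] flags=0000 MI?F → skip
[8] flags=1001 → (cmp)
[9] flags=1001 LS?T → r4=0x42
[10] flags=1001 LT?F → skip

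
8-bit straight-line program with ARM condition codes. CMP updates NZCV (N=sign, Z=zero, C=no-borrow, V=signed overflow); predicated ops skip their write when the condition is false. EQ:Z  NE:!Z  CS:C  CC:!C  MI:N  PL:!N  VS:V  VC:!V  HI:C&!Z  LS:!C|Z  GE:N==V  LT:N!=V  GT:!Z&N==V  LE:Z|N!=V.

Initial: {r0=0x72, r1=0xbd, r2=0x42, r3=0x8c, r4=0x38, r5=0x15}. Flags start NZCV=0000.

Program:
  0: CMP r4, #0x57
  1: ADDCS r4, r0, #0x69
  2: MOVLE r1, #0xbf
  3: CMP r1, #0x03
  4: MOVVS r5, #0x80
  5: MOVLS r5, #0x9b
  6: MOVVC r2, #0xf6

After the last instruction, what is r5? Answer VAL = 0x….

VAL = 0x15

0: ✓ CMP  NZCV=1000
1: · ADDCS
2: ✓ MOVLE  r1←0xbf
3: ✓ CMP  NZCV=1010
4: · MOVVS
5: · MOVLS
6: ✓ MOVVC  r2←0xf6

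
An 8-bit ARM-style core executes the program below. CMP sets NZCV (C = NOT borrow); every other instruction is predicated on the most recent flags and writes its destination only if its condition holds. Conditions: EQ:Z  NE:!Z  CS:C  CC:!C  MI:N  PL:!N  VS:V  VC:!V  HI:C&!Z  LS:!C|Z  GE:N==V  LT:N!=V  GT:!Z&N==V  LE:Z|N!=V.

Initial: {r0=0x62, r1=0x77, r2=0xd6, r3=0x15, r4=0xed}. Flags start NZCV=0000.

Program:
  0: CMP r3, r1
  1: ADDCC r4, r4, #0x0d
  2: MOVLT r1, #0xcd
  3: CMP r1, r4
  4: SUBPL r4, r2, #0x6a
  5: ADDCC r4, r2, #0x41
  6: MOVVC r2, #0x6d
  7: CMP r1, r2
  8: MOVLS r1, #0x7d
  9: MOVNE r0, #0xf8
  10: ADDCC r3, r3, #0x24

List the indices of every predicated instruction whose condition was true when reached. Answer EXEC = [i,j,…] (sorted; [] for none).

0: ✓ CMP  NZCV=1000
1: ✓ ADDCC  r4←0xfa
2: ✓ MOVLT  r1←0xcd
3: ✓ CMP  NZCV=1000
4: · SUBPL
5: ✓ ADDCC  r4←0x17
6: ✓ MOVVC  r2←0x6d
7: ✓ CMP  NZCV=0011
8: · MOVLS
9: ✓ MOVNE  r0←0xf8
10: · ADDCC

EXEC = [1,2,5,6,9]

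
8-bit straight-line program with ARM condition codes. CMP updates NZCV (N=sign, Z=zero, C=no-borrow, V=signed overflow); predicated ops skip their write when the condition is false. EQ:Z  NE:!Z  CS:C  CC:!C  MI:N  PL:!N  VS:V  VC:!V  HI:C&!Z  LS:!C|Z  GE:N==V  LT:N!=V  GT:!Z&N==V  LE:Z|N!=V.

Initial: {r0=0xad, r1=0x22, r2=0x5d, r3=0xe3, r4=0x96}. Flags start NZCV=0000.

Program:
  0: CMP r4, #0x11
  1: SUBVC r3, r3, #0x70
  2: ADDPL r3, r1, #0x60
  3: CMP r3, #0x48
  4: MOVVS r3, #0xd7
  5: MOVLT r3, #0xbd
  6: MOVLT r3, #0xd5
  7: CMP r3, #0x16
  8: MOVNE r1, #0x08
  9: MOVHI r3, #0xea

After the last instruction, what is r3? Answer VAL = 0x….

VAL = 0xea

0: ✓ CMP  NZCV=1010
1: ✓ SUBVC  r3←0x73
2: · ADDPL
3: ✓ CMP  NZCV=0010
4: · MOVVS
5: · MOVLT
6: · MOVLT
7: ✓ CMP  NZCV=0010
8: ✓ MOVNE  r1←0x08
9: ✓ MOVHI  r3←0xea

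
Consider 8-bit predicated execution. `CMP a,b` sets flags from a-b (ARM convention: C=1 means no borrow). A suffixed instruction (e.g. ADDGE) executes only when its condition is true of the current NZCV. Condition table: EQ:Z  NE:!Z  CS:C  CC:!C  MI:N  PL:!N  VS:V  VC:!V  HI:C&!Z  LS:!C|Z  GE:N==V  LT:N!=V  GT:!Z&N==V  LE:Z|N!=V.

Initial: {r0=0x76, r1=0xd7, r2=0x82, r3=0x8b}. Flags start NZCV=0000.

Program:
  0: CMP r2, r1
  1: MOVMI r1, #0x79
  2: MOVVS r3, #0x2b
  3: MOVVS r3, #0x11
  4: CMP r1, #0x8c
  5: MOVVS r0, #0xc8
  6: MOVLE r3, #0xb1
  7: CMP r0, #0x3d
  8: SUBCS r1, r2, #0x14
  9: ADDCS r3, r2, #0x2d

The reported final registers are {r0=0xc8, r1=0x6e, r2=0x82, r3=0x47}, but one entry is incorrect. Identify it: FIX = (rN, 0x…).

0: ✓ CMP  NZCV=1000
1: ✓ MOVMI  r1←0x79
2: · MOVVS
3: · MOVVS
4: ✓ CMP  NZCV=1001
5: ✓ MOVVS  r0←0xc8
6: · MOVLE
7: ✓ CMP  NZCV=1010
8: ✓ SUBCS  r1←0x6e
9: ✓ ADDCS  r3←0xaf

FIX = (r3, 0xaf)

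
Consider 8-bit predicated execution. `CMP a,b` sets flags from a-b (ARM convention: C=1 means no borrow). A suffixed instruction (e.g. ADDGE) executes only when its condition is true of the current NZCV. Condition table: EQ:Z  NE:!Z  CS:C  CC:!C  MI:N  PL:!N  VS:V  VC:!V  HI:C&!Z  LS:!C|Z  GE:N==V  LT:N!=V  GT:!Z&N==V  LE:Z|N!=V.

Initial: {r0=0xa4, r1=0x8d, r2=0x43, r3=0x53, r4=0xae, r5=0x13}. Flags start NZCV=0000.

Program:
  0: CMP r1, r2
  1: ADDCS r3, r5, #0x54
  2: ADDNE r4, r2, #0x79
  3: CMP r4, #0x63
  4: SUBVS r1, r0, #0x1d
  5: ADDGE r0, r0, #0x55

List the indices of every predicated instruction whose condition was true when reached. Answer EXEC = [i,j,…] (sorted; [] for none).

0: ✓ CMP  NZCV=0011
1: ✓ ADDCS  r3←0x67
2: ✓ ADDNE  r4←0xbc
3: ✓ CMP  NZCV=0011
4: ✓ SUBVS  r1←0x87
5: · ADDGE

EXEC = [1,2,4]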